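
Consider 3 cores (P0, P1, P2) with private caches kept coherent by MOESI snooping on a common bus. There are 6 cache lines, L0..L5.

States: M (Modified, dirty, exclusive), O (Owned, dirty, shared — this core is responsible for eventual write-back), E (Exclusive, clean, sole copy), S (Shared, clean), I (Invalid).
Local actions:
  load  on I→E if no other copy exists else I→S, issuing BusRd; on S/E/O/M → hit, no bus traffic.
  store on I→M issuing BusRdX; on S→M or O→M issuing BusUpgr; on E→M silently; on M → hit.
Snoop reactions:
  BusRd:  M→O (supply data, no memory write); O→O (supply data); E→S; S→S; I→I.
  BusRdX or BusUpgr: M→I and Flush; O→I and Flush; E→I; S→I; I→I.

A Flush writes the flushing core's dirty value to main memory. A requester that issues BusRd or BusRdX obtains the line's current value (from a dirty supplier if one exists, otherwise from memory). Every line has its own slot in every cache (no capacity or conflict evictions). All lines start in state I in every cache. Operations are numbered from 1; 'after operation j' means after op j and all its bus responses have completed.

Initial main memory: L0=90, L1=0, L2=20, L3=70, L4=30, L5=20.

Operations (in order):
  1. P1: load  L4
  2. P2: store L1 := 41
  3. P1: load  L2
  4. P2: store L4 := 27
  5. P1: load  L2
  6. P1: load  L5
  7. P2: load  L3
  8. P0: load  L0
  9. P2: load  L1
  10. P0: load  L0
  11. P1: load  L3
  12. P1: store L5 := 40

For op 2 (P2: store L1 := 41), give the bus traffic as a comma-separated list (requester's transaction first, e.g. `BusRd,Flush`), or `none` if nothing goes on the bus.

bus = BusRdX

  op1 P1: load  L4 → I/E/I on L4; bus BusRd; mem=30
  op2 P2: store L1 := 41 → I/I/M on L1; bus BusRdX; mem=0
  op3 P1: load  L2 → I/E/I on L2; bus BusRd; mem=20
  op4 P2: store L4 := 27 → I/I/M on L4; bus BusRdX; mem=30
  op5 P1: load  L2 → I/E/I on L2; bus (none); mem=20
  op6 P1: load  L5 → I/E/I on L5; bus BusRd; mem=20
  op7 P2: load  L3 → I/I/E on L3; bus BusRd; mem=70
  op8 P0: load  L0 → E/I/I on L0; bus BusRd; mem=90
  op9 P2: load  L1 → I/I/M on L1; bus (none); mem=0
  op10 P0: load  L0 → E/I/I on L0; bus (none); mem=90
  op11 P1: load  L3 → I/S/S on L3; bus BusRd; mem=70
  op12 P1: store L5 := 40 → I/M/I on L5; bus (none); mem=20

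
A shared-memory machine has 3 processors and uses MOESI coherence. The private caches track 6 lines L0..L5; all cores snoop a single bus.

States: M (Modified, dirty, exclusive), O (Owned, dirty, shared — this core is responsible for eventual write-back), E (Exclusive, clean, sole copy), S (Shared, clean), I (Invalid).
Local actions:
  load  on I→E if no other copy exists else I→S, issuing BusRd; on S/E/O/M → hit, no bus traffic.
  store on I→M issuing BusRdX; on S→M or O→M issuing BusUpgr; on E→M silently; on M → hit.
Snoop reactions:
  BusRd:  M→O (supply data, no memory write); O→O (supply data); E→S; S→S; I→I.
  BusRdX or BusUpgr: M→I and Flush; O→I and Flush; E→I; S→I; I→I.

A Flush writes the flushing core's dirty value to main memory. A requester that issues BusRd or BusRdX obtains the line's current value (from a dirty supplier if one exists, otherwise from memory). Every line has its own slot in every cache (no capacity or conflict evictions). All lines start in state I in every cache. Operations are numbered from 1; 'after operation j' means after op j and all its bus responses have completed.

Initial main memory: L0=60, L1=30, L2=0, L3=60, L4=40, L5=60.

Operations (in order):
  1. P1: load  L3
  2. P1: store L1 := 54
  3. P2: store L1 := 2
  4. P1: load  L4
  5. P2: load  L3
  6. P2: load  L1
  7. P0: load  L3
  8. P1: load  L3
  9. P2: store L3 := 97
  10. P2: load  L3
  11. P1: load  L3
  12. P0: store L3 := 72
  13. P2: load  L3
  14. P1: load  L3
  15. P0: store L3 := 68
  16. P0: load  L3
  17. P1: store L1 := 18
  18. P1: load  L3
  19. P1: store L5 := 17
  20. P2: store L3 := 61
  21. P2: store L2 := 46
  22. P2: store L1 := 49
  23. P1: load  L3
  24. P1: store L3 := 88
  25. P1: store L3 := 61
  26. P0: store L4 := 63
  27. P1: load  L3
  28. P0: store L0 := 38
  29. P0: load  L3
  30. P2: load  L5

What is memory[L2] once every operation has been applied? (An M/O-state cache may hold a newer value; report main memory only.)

memory[L2] = 0

1. P1: load  L3  bus=[BusRd]  L3: P0=I P1=E P2=I  mem[L3]=60
2. P1: store L1 := 54  bus=[BusRdX]  L1: P0=I P1=M P2=I  mem[L1]=30
3. P2: store L1 := 2  bus=[BusRdX,Flush]  L1: P0=I P1=I P2=M  mem[L1]=54
4. P1: load  L4  bus=[BusRd]  L4: P0=I P1=E P2=I  mem[L4]=40
5. P2: load  L3  bus=[BusRd]  L3: P0=I P1=S P2=S  mem[L3]=60
6. P2: load  L1  bus=[-]  L1: P0=I P1=I P2=M  mem[L1]=54
7. P0: load  L3  bus=[BusRd]  L3: P0=S P1=S P2=S  mem[L3]=60
8. P1: load  L3  bus=[-]  L3: P0=S P1=S P2=S  mem[L3]=60
9. P2: store L3 := 97  bus=[BusUpgr]  L3: P0=I P1=I P2=M  mem[L3]=60
10. P2: load  L3  bus=[-]  L3: P0=I P1=I P2=M  mem[L3]=60
11. P1: load  L3  bus=[BusRd]  L3: P0=I P1=S P2=O  mem[L3]=60
12. P0: store L3 := 72  bus=[BusRdX,Flush]  L3: P0=M P1=I P2=I  mem[L3]=97
13. P2: load  L3  bus=[BusRd]  L3: P0=O P1=I P2=S  mem[L3]=97
14. P1: load  L3  bus=[BusRd]  L3: P0=O P1=S P2=S  mem[L3]=97
15. P0: store L3 := 68  bus=[BusUpgr]  L3: P0=M P1=I P2=I  mem[L3]=97
16. P0: load  L3  bus=[-]  L3: P0=M P1=I P2=I  mem[L3]=97
17. P1: store L1 := 18  bus=[BusRdX,Flush]  L1: P0=I P1=M P2=I  mem[L1]=2
18. P1: load  L3  bus=[BusRd]  L3: P0=O P1=S P2=I  mem[L3]=97
19. P1: store L5 := 17  bus=[BusRdX]  L5: P0=I P1=M P2=I  mem[L5]=60
20. P2: store L3 := 61  bus=[BusRdX,Flush]  L3: P0=I P1=I P2=M  mem[L3]=68
21. P2: store L2 := 46  bus=[BusRdX]  L2: P0=I P1=I P2=M  mem[L2]=0
22. P2: store L1 := 49  bus=[BusRdX,Flush]  L1: P0=I P1=I P2=M  mem[L1]=18
23. P1: load  L3  bus=[BusRd]  L3: P0=I P1=S P2=O  mem[L3]=68
24. P1: store L3 := 88  bus=[BusUpgr,Flush]  L3: P0=I P1=M P2=I  mem[L3]=61
25. P1: store L3 := 61  bus=[-]  L3: P0=I P1=M P2=I  mem[L3]=61
26. P0: store L4 := 63  bus=[BusRdX]  L4: P0=M P1=I P2=I  mem[L4]=40
27. P1: load  L3  bus=[-]  L3: P0=I P1=M P2=I  mem[L3]=61
28. P0: store L0 := 38  bus=[BusRdX]  L0: P0=M P1=I P2=I  mem[L0]=60
29. P0: load  L3  bus=[BusRd]  L3: P0=S P1=O P2=I  mem[L3]=61
30. P2: load  L5  bus=[BusRd]  L5: P0=I P1=O P2=S  mem[L5]=60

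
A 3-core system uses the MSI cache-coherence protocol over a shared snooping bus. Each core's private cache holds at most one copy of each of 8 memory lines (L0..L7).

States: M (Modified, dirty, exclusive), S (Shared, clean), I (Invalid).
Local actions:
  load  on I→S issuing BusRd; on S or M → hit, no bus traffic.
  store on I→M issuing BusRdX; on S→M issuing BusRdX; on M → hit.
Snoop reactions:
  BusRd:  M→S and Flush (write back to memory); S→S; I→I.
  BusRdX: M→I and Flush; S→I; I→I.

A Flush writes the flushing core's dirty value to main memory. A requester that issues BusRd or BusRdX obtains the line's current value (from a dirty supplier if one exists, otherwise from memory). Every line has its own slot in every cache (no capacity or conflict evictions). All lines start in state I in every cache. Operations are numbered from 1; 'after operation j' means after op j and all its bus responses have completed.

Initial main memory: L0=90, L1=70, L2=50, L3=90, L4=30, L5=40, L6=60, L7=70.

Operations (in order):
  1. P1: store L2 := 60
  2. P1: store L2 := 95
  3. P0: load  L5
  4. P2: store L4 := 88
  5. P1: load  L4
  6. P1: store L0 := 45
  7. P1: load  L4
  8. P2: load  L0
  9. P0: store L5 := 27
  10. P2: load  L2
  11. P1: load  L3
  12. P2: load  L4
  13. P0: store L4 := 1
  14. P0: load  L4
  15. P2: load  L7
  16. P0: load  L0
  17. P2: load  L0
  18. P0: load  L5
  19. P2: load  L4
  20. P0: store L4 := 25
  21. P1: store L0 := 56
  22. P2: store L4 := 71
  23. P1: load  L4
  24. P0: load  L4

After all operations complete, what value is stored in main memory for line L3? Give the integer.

memory[L3] = 90

1. P1: store L2 := 60  bus=[BusRdX]  L2: P0=I P1=M P2=I  mem[L2]=50
2. P1: store L2 := 95  bus=[-]  L2: P0=I P1=M P2=I  mem[L2]=50
3. P0: load  L5  bus=[BusRd]  L5: P0=S P1=I P2=I  mem[L5]=40
4. P2: store L4 := 88  bus=[BusRdX]  L4: P0=I P1=I P2=M  mem[L4]=30
5. P1: load  L4  bus=[BusRd,Flush]  L4: P0=I P1=S P2=S  mem[L4]=88
6. P1: store L0 := 45  bus=[BusRdX]  L0: P0=I P1=M P2=I  mem[L0]=90
7. P1: load  L4  bus=[-]  L4: P0=I P1=S P2=S  mem[L4]=88
8. P2: load  L0  bus=[BusRd,Flush]  L0: P0=I P1=S P2=S  mem[L0]=45
9. P0: store L5 := 27  bus=[BusRdX]  L5: P0=M P1=I P2=I  mem[L5]=40
10. P2: load  L2  bus=[BusRd,Flush]  L2: P0=I P1=S P2=S  mem[L2]=95
11. P1: load  L3  bus=[BusRd]  L3: P0=I P1=S P2=I  mem[L3]=90
12. P2: load  L4  bus=[-]  L4: P0=I P1=S P2=S  mem[L4]=88
13. P0: store L4 := 1  bus=[BusRdX]  L4: P0=M P1=I P2=I  mem[L4]=88
14. P0: load  L4  bus=[-]  L4: P0=M P1=I P2=I  mem[L4]=88
15. P2: load  L7  bus=[BusRd]  L7: P0=I P1=I P2=S  mem[L7]=70
16. P0: load  L0  bus=[BusRd]  L0: P0=S P1=S P2=S  mem[L0]=45
17. P2: load  L0  bus=[-]  L0: P0=S P1=S P2=S  mem[L0]=45
18. P0: load  L5  bus=[-]  L5: P0=M P1=I P2=I  mem[L5]=40
19. P2: load  L4  bus=[BusRd,Flush]  L4: P0=S P1=I P2=S  mem[L4]=1
20. P0: store L4 := 25  bus=[BusRdX]  L4: P0=M P1=I P2=I  mem[L4]=1
21. P1: store L0 := 56  bus=[BusRdX]  L0: P0=I P1=M P2=I  mem[L0]=45
22. P2: store L4 := 71  bus=[BusRdX,Flush]  L4: P0=I P1=I P2=M  mem[L4]=25
23. P1: load  L4  bus=[BusRd,Flush]  L4: P0=I P1=S P2=S  mem[L4]=71
24. P0: load  L4  bus=[BusRd]  L4: P0=S P1=S P2=S  mem[L4]=71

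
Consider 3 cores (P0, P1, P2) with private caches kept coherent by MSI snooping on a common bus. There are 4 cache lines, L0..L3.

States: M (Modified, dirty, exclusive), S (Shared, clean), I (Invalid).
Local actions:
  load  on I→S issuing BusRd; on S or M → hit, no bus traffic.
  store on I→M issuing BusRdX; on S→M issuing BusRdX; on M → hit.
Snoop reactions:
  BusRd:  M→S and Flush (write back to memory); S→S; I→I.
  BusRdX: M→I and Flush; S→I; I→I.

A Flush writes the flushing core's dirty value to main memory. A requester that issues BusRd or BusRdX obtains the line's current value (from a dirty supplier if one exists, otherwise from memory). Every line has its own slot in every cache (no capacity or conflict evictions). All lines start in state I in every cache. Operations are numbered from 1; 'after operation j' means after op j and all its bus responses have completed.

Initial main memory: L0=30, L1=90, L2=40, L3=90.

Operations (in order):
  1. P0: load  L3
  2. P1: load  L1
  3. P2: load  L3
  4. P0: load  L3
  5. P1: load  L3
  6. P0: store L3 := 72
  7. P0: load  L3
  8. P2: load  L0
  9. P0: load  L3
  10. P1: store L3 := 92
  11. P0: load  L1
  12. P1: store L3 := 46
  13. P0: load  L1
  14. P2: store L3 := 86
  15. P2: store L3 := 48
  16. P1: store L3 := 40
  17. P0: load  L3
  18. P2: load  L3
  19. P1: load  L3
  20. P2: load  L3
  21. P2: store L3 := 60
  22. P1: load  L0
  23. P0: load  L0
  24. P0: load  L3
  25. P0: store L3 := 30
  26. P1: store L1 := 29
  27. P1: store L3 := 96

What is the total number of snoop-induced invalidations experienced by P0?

invalidations = 4

1. P0: load  L3  bus=[BusRd]  L3: P0=S P1=I P2=I  mem[L3]=90
2. P1: load  L1  bus=[BusRd]  L1: P0=I P1=S P2=I  mem[L1]=90
3. P2: load  L3  bus=[BusRd]  L3: P0=S P1=I P2=S  mem[L3]=90
4. P0: load  L3  bus=[-]  L3: P0=S P1=I P2=S  mem[L3]=90
5. P1: load  L3  bus=[BusRd]  L3: P0=S P1=S P2=S  mem[L3]=90
6. P0: store L3 := 72  bus=[BusRdX]  L3: P0=M P1=I P2=I  mem[L3]=90
7. P0: load  L3  bus=[-]  L3: P0=M P1=I P2=I  mem[L3]=90
8. P2: load  L0  bus=[BusRd]  L0: P0=I P1=I P2=S  mem[L0]=30
9. P0: load  L3  bus=[-]  L3: P0=M P1=I P2=I  mem[L3]=90
10. P1: store L3 := 92  bus=[BusRdX,Flush]  L3: P0=I P1=M P2=I  mem[L3]=72
11. P0: load  L1  bus=[BusRd]  L1: P0=S P1=S P2=I  mem[L1]=90
12. P1: store L3 := 46  bus=[-]  L3: P0=I P1=M P2=I  mem[L3]=72
13. P0: load  L1  bus=[-]  L1: P0=S P1=S P2=I  mem[L1]=90
14. P2: store L3 := 86  bus=[BusRdX,Flush]  L3: P0=I P1=I P2=M  mem[L3]=46
15. P2: store L3 := 48  bus=[-]  L3: P0=I P1=I P2=M  mem[L3]=46
16. P1: store L3 := 40  bus=[BusRdX,Flush]  L3: P0=I P1=M P2=I  mem[L3]=48
17. P0: load  L3  bus=[BusRd,Flush]  L3: P0=S P1=S P2=I  mem[L3]=40
18. P2: load  L3  bus=[BusRd]  L3: P0=S P1=S P2=S  mem[L3]=40
19. P1: load  L3  bus=[-]  L3: P0=S P1=S P2=S  mem[L3]=40
20. P2: load  L3  bus=[-]  L3: P0=S P1=S P2=S  mem[L3]=40
21. P2: store L3 := 60  bus=[BusRdX]  L3: P0=I P1=I P2=M  mem[L3]=40
22. P1: load  L0  bus=[BusRd]  L0: P0=I P1=S P2=S  mem[L0]=30
23. P0: load  L0  bus=[BusRd]  L0: P0=S P1=S P2=S  mem[L0]=30
24. P0: load  L3  bus=[BusRd,Flush]  L3: P0=S P1=I P2=S  mem[L3]=60
25. P0: store L3 := 30  bus=[BusRdX]  L3: P0=M P1=I P2=I  mem[L3]=60
26. P1: store L1 := 29  bus=[BusRdX]  L1: P0=I P1=M P2=I  mem[L1]=90
27. P1: store L3 := 96  bus=[BusRdX,Flush]  L3: P0=I P1=M P2=I  mem[L3]=30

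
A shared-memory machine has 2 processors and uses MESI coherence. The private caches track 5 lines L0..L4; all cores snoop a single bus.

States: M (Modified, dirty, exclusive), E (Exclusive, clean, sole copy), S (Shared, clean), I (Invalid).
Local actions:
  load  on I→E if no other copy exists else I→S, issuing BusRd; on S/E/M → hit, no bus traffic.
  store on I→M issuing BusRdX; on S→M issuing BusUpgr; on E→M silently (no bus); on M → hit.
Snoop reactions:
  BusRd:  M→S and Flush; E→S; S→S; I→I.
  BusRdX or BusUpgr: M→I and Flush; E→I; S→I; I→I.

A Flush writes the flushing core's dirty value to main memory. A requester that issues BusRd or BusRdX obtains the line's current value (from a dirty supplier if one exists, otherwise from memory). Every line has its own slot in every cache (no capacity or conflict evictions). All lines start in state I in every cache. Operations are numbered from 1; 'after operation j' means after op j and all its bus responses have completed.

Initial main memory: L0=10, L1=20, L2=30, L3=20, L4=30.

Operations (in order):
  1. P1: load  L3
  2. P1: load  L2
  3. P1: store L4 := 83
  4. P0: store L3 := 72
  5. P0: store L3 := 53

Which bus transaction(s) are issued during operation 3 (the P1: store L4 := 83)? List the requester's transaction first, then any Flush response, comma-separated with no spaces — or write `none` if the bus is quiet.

bus = BusRdX

  op1 P1: load  L3 → I/E on L3; bus BusRd; mem=20
  op2 P1: load  L2 → I/E on L2; bus BusRd; mem=30
  op3 P1: store L4 := 83 → I/M on L4; bus BusRdX; mem=30
  op4 P0: store L3 := 72 → M/I on L3; bus BusRdX; mem=20
  op5 P0: store L3 := 53 → M/I on L3; bus (none); mem=20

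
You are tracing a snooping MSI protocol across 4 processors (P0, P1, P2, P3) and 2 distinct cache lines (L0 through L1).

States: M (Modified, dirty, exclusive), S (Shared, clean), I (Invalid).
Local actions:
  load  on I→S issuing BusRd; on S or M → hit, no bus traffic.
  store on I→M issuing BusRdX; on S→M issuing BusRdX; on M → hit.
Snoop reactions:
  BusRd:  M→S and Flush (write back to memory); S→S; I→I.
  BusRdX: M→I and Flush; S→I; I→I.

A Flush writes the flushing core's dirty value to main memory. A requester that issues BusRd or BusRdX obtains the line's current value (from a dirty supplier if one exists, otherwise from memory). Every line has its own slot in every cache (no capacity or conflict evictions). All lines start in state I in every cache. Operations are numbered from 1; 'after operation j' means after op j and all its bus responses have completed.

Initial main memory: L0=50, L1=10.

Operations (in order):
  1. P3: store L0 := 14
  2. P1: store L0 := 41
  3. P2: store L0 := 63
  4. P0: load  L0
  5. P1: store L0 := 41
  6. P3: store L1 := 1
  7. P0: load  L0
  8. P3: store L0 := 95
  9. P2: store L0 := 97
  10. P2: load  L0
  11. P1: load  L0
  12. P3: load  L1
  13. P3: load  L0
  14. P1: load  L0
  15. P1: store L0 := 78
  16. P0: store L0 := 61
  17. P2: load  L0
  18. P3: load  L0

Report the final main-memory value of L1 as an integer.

  op1 P3: store L0 := 14 → I/I/I/M on L0; bus BusRdX; mem=50
  op2 P1: store L0 := 41 → I/M/I/I on L0; bus BusRdX Flush; mem=14
  op3 P2: store L0 := 63 → I/I/M/I on L0; bus BusRdX Flush; mem=41
  op4 P0: load  L0 → S/I/S/I on L0; bus BusRd Flush; mem=63
  op5 P1: store L0 := 41 → I/M/I/I on L0; bus BusRdX; mem=63
  op6 P3: store L1 := 1 → I/I/I/M on L1; bus BusRdX; mem=10
  op7 P0: load  L0 → S/S/I/I on L0; bus BusRd Flush; mem=41
  op8 P3: store L0 := 95 → I/I/I/M on L0; bus BusRdX; mem=41
  op9 P2: store L0 := 97 → I/I/M/I on L0; bus BusRdX Flush; mem=95
  op10 P2: load  L0 → I/I/M/I on L0; bus (none); mem=95
  op11 P1: load  L0 → I/S/S/I on L0; bus BusRd Flush; mem=97
  op12 P3: load  L1 → I/I/I/M on L1; bus (none); mem=10
  op13 P3: load  L0 → I/S/S/S on L0; bus BusRd; mem=97
  op14 P1: load  L0 → I/S/S/S on L0; bus (none); mem=97
  op15 P1: store L0 := 78 → I/M/I/I on L0; bus BusRdX; mem=97
  op16 P0: store L0 := 61 → M/I/I/I on L0; bus BusRdX Flush; mem=78
  op17 P2: load  L0 → S/I/S/I on L0; bus BusRd Flush; mem=61
  op18 P3: load  L0 → S/I/S/S on L0; bus BusRd; mem=61

memory[L1] = 10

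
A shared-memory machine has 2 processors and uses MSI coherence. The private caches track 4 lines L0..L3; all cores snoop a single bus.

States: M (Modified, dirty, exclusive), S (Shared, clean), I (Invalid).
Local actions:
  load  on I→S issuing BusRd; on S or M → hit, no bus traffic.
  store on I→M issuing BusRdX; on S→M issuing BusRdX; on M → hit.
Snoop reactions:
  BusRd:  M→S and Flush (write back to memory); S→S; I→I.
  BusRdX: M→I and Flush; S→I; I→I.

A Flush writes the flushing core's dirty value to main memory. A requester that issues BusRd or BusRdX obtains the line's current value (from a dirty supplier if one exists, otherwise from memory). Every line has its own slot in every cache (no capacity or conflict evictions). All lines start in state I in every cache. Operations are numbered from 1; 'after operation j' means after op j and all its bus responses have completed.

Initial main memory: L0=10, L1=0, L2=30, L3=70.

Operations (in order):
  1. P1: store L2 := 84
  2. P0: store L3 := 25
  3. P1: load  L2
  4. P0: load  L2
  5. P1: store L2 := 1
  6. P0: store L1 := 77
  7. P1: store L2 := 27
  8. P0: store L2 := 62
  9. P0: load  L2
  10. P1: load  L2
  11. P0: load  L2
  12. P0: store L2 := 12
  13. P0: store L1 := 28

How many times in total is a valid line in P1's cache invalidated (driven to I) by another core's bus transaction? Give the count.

invalidations = 2

1. P1: store L2 := 84  bus=[BusRdX]  L2: P0=I P1=M  mem[L2]=30
2. P0: store L3 := 25  bus=[BusRdX]  L3: P0=M P1=I  mem[L3]=70
3. P1: load  L2  bus=[-]  L2: P0=I P1=M  mem[L2]=30
4. P0: load  L2  bus=[BusRd,Flush]  L2: P0=S P1=S  mem[L2]=84
5. P1: store L2 := 1  bus=[BusRdX]  L2: P0=I P1=M  mem[L2]=84
6. P0: store L1 := 77  bus=[BusRdX]  L1: P0=M P1=I  mem[L1]=0
7. P1: store L2 := 27  bus=[-]  L2: P0=I P1=M  mem[L2]=84
8. P0: store L2 := 62  bus=[BusRdX,Flush]  L2: P0=M P1=I  mem[L2]=27
9. P0: load  L2  bus=[-]  L2: P0=M P1=I  mem[L2]=27
10. P1: load  L2  bus=[BusRd,Flush]  L2: P0=S P1=S  mem[L2]=62
11. P0: load  L2  bus=[-]  L2: P0=S P1=S  mem[L2]=62
12. P0: store L2 := 12  bus=[BusRdX]  L2: P0=M P1=I  mem[L2]=62
13. P0: store L1 := 28  bus=[-]  L1: P0=M P1=I  mem[L1]=0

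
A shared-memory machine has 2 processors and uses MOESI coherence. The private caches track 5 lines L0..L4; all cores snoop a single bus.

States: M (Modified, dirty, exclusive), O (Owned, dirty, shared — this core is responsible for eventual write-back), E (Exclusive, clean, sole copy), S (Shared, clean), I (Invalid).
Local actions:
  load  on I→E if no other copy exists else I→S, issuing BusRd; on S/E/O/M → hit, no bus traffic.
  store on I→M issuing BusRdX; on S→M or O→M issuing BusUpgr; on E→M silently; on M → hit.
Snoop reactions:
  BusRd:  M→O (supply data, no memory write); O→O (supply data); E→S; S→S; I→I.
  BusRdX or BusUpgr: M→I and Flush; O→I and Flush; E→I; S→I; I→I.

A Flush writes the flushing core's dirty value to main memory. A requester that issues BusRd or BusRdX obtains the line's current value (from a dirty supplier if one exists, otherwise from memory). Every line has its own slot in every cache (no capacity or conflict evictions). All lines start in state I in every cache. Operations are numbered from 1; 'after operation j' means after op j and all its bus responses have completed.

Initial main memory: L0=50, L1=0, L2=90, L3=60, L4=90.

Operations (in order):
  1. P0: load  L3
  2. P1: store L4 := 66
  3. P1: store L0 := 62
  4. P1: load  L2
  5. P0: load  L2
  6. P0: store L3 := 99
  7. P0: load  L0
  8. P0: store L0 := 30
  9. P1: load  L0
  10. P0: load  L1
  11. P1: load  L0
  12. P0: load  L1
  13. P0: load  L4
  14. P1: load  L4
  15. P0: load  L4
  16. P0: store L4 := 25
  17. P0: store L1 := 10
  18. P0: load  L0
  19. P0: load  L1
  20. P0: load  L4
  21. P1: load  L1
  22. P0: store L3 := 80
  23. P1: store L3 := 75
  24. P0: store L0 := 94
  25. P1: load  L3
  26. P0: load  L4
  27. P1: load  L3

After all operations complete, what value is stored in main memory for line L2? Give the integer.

step 1: P0: load  L3  ⟶  EI  (L3)  txn=BusRd  M[L3]=60
step 2: P1: store L4 := 66  ⟶  IM  (L4)  txn=BusRdX  M[L4]=90
step 3: P1: store L0 := 62  ⟶  IM  (L0)  txn=BusRdX  M[L0]=50
step 4: P1: load  L2  ⟶  IE  (L2)  txn=BusRd  M[L2]=90
step 5: P0: load  L2  ⟶  SS  (L2)  txn=BusRd  M[L2]=90
step 6: P0: store L3 := 99  ⟶  MI  (L3)  txn=∅  M[L3]=60
step 7: P0: load  L0  ⟶  SO  (L0)  txn=BusRd  M[L0]=50
step 8: P0: store L0 := 30  ⟶  MI  (L0)  txn=BusUpgr+Flush  M[L0]=62
step 9: P1: load  L0  ⟶  OS  (L0)  txn=BusRd  M[L0]=62
step 10: P0: load  L1  ⟶  EI  (L1)  txn=BusRd  M[L1]=0
step 11: P1: load  L0  ⟶  OS  (L0)  txn=∅  M[L0]=62
step 12: P0: load  L1  ⟶  EI  (L1)  txn=∅  M[L1]=0
step 13: P0: load  L4  ⟶  SO  (L4)  txn=BusRd  M[L4]=90
step 14: P1: load  L4  ⟶  SO  (L4)  txn=∅  M[L4]=90
step 15: P0: load  L4  ⟶  SO  (L4)  txn=∅  M[L4]=90
step 16: P0: store L4 := 25  ⟶  MI  (L4)  txn=BusUpgr+Flush  M[L4]=66
step 17: P0: store L1 := 10  ⟶  MI  (L1)  txn=∅  M[L1]=0
step 18: P0: load  L0  ⟶  OS  (L0)  txn=∅  M[L0]=62
step 19: P0: load  L1  ⟶  MI  (L1)  txn=∅  M[L1]=0
step 20: P0: load  L4  ⟶  MI  (L4)  txn=∅  M[L4]=66
step 21: P1: load  L1  ⟶  OS  (L1)  txn=BusRd  M[L1]=0
step 22: P0: store L3 := 80  ⟶  MI  (L3)  txn=∅  M[L3]=60
step 23: P1: store L3 := 75  ⟶  IM  (L3)  txn=BusRdX+Flush  M[L3]=80
step 24: P0: store L0 := 94  ⟶  MI  (L0)  txn=BusUpgr  M[L0]=62
step 25: P1: load  L3  ⟶  IM  (L3)  txn=∅  M[L3]=80
step 26: P0: load  L4  ⟶  MI  (L4)  txn=∅  M[L4]=66
step 27: P1: load  L3  ⟶  IM  (L3)  txn=∅  M[L3]=80

memory[L2] = 90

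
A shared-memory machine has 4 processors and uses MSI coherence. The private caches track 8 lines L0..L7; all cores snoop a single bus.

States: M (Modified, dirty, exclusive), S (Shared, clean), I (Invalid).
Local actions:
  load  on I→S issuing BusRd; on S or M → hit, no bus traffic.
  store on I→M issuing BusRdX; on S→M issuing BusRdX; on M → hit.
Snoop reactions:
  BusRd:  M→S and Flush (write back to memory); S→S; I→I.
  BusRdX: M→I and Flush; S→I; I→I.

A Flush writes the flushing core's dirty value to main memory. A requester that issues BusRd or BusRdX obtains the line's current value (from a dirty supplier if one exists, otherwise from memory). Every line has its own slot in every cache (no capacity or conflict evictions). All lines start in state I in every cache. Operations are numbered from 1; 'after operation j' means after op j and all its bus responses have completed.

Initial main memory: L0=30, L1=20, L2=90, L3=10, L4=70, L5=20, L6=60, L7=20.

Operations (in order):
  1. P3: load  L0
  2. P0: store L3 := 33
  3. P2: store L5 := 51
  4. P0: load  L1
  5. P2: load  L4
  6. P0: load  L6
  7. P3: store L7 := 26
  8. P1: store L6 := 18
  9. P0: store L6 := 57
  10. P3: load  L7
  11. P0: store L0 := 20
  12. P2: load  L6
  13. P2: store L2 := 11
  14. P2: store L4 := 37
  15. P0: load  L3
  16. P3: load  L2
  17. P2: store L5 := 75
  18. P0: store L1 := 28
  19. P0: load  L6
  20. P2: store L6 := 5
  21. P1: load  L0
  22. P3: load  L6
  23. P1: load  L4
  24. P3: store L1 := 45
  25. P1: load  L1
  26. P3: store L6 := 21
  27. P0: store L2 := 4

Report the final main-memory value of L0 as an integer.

1. P3: load  L0  bus=[BusRd]  L0: P0=I P1=I P2=I P3=S  mem[L0]=30
2. P0: store L3 := 33  bus=[BusRdX]  L3: P0=M P1=I P2=I P3=I  mem[L3]=10
3. P2: store L5 := 51  bus=[BusRdX]  L5: P0=I P1=I P2=M P3=I  mem[L5]=20
4. P0: load  L1  bus=[BusRd]  L1: P0=S P1=I P2=I P3=I  mem[L1]=20
5. P2: load  L4  bus=[BusRd]  L4: P0=I P1=I P2=S P3=I  mem[L4]=70
6. P0: load  L6  bus=[BusRd]  L6: P0=S P1=I P2=I P3=I  mem[L6]=60
7. P3: store L7 := 26  bus=[BusRdX]  L7: P0=I P1=I P2=I P3=M  mem[L7]=20
8. P1: store L6 := 18  bus=[BusRdX]  L6: P0=I P1=M P2=I P3=I  mem[L6]=60
9. P0: store L6 := 57  bus=[BusRdX,Flush]  L6: P0=M P1=I P2=I P3=I  mem[L6]=18
10. P3: load  L7  bus=[-]  L7: P0=I P1=I P2=I P3=M  mem[L7]=20
11. P0: store L0 := 20  bus=[BusRdX]  L0: P0=M P1=I P2=I P3=I  mem[L0]=30
12. P2: load  L6  bus=[BusRd,Flush]  L6: P0=S P1=I P2=S P3=I  mem[L6]=57
13. P2: store L2 := 11  bus=[BusRdX]  L2: P0=I P1=I P2=M P3=I  mem[L2]=90
14. P2: store L4 := 37  bus=[BusRdX]  L4: P0=I P1=I P2=M P3=I  mem[L4]=70
15. P0: load  L3  bus=[-]  L3: P0=M P1=I P2=I P3=I  mem[L3]=10
16. P3: load  L2  bus=[BusRd,Flush]  L2: P0=I P1=I P2=S P3=S  mem[L2]=11
17. P2: store L5 := 75  bus=[-]  L5: P0=I P1=I P2=M P3=I  mem[L5]=20
18. P0: store L1 := 28  bus=[BusRdX]  L1: P0=M P1=I P2=I P3=I  mem[L1]=20
19. P0: load  L6  bus=[-]  L6: P0=S P1=I P2=S P3=I  mem[L6]=57
20. P2: store L6 := 5  bus=[BusRdX]  L6: P0=I P1=I P2=M P3=I  mem[L6]=57
21. P1: load  L0  bus=[BusRd,Flush]  L0: P0=S P1=S P2=I P3=I  mem[L0]=20
22. P3: load  L6  bus=[BusRd,Flush]  L6: P0=I P1=I P2=S P3=S  mem[L6]=5
23. P1: load  L4  bus=[BusRd,Flush]  L4: P0=I P1=S P2=S P3=I  mem[L4]=37
24. P3: store L1 := 45  bus=[BusRdX,Flush]  L1: P0=I P1=I P2=I P3=M  mem[L1]=28
25. P1: load  L1  bus=[BusRd,Flush]  L1: P0=I P1=S P2=I P3=S  mem[L1]=45
26. P3: store L6 := 21  bus=[BusRdX]  L6: P0=I P1=I P2=I P3=M  mem[L6]=5
27. P0: store L2 := 4  bus=[BusRdX]  L2: P0=M P1=I P2=I P3=I  mem[L2]=11

memory[L0] = 20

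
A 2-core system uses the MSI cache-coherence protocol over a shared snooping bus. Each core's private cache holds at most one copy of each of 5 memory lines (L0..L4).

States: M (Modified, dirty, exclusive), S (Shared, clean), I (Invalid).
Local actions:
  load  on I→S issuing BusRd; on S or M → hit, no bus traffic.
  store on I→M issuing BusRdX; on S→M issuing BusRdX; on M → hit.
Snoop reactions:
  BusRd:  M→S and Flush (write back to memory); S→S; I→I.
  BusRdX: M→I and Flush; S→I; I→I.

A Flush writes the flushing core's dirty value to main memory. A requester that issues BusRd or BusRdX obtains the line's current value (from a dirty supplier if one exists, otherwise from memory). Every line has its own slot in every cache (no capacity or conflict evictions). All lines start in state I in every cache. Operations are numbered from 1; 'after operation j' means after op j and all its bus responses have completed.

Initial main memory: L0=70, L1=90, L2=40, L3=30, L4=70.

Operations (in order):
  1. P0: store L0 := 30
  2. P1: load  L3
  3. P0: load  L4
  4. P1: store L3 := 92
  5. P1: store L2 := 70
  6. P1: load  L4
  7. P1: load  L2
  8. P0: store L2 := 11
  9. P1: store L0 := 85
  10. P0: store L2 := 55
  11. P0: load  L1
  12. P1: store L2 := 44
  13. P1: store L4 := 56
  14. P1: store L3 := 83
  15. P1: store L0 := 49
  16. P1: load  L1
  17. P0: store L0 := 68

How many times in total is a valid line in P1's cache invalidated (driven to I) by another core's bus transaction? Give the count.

invalidations = 2

[1] P0: store L0 := 30 | P0:M(30), P1:I | bus: BusRdX
[2] P1: load  L3 | P0:I, P1:S(30) | bus: BusRd
[3] P0: load  L4 | P0:S(70), P1:I | bus: BusRd
[4] P1: store L3 := 92 | P0:I, P1:M(92) | bus: BusRdX
[5] P1: store L2 := 70 | P0:I, P1:M(70) | bus: BusRdX
[6] P1: load  L4 | P0:S(70), P1:S(70) | bus: BusRd
[7] P1: load  L2 | P0:I, P1:M(70) | bus: none
[8] P0: store L2 := 11 | P0:M(11), P1:I | bus: BusRdX,Flush
[9] P1: store L0 := 85 | P0:I, P1:M(85) | bus: BusRdX,Flush
[10] P0: store L2 := 55 | P0:M(55), P1:I | bus: none
[11] P0: load  L1 | P0:S(90), P1:I | bus: BusRd
[12] P1: store L2 := 44 | P0:I, P1:M(44) | bus: BusRdX,Flush
[13] P1: store L4 := 56 | P0:I, P1:M(56) | bus: BusRdX
[14] P1: store L3 := 83 | P0:I, P1:M(83) | bus: none
[15] P1: store L0 := 49 | P0:I, P1:M(49) | bus: none
[16] P1: load  L1 | P0:S(90), P1:S(90) | bus: BusRd
[17] P0: store L0 := 68 | P0:M(68), P1:I | bus: BusRdX,Flush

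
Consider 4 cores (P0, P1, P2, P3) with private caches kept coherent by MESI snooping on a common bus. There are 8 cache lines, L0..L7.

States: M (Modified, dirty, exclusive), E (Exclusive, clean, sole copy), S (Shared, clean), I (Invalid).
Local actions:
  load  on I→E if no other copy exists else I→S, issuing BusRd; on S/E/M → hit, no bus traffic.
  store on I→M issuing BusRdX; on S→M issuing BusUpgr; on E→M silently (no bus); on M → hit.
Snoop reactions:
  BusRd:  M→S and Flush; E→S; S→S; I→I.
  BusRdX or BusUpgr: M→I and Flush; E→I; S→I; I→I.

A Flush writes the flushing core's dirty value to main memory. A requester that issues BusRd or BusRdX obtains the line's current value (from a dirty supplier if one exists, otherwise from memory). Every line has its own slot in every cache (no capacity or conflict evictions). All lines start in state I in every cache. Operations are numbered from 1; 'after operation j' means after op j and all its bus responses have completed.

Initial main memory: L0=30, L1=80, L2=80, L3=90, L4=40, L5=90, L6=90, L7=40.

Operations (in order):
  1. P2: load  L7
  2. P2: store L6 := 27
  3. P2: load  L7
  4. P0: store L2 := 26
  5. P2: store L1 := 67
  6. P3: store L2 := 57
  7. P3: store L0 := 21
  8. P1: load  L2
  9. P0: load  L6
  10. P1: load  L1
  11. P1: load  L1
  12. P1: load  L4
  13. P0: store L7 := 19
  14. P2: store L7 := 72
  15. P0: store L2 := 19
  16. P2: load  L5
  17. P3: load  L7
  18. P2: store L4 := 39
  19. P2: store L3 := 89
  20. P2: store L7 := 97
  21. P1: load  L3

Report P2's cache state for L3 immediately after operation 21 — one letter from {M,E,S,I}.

[1] P2: load  L7 | P0:I, P1:I, P2:E(40), P3:I | bus: BusRd
[2] P2: store L6 := 27 | P0:I, P1:I, P2:M(27), P3:I | bus: BusRdX
[3] P2: load  L7 | P0:I, P1:I, P2:E(40), P3:I | bus: none
[4] P0: store L2 := 26 | P0:M(26), P1:I, P2:I, P3:I | bus: BusRdX
[5] P2: store L1 := 67 | P0:I, P1:I, P2:M(67), P3:I | bus: BusRdX
[6] P3: store L2 := 57 | P0:I, P1:I, P2:I, P3:M(57) | bus: BusRdX,Flush
[7] P3: store L0 := 21 | P0:I, P1:I, P2:I, P3:M(21) | bus: BusRdX
[8] P1: load  L2 | P0:I, P1:S(57), P2:I, P3:S(57) | bus: BusRd,Flush
[9] P0: load  L6 | P0:S(27), P1:I, P2:S(27), P3:I | bus: BusRd,Flush
[10] P1: load  L1 | P0:I, P1:S(67), P2:S(67), P3:I | bus: BusRd,Flush
[11] P1: load  L1 | P0:I, P1:S(67), P2:S(67), P3:I | bus: none
[12] P1: load  L4 | P0:I, P1:E(40), P2:I, P3:I | bus: BusRd
[13] P0: store L7 := 19 | P0:M(19), P1:I, P2:I, P3:I | bus: BusRdX
[14] P2: store L7 := 72 | P0:I, P1:I, P2:M(72), P3:I | bus: BusRdX,Flush
[15] P0: store L2 := 19 | P0:M(19), P1:I, P2:I, P3:I | bus: BusRdX
[16] P2: load  L5 | P0:I, P1:I, P2:E(90), P3:I | bus: BusRd
[17] P3: load  L7 | P0:I, P1:I, P2:S(72), P3:S(72) | bus: BusRd,Flush
[18] P2: store L4 := 39 | P0:I, P1:I, P2:M(39), P3:I | bus: BusRdX
[19] P2: store L3 := 89 | P0:I, P1:I, P2:M(89), P3:I | bus: BusRdX
[20] P2: store L7 := 97 | P0:I, P1:I, P2:M(97), P3:I | bus: BusUpgr
[21] P1: load  L3 | P0:I, P1:S(89), P2:S(89), P3:I | bus: BusRd,Flush

state = S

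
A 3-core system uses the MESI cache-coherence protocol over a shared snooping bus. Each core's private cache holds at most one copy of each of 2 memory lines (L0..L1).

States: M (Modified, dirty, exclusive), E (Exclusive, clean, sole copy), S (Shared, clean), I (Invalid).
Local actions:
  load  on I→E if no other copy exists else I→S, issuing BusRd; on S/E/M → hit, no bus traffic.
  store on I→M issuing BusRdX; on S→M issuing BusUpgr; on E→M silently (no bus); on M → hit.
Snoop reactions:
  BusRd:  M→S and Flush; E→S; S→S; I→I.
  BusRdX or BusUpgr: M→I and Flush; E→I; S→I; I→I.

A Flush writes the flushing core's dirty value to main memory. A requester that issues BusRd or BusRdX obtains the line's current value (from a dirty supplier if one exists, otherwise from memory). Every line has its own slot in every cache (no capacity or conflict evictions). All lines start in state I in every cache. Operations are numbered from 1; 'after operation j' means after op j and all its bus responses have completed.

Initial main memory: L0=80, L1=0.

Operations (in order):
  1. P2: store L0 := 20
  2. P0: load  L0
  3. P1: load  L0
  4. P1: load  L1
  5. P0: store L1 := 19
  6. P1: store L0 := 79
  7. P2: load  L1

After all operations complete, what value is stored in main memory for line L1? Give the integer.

1. P2: store L0 := 20  bus=[BusRdX]  L0: P0=I P1=I P2=M  mem[L0]=80
2. P0: load  L0  bus=[BusRd,Flush]  L0: P0=S P1=I P2=S  mem[L0]=20
3. P1: load  L0  bus=[BusRd]  L0: P0=S P1=S P2=S  mem[L0]=20
4. P1: load  L1  bus=[BusRd]  L1: P0=I P1=E P2=I  mem[L1]=0
5. P0: store L1 := 19  bus=[BusRdX]  L1: P0=M P1=I P2=I  mem[L1]=0
6. P1: store L0 := 79  bus=[BusUpgr]  L0: P0=I P1=M P2=I  mem[L0]=20
7. P2: load  L1  bus=[BusRd,Flush]  L1: P0=S P1=I P2=S  mem[L1]=19

memory[L1] = 19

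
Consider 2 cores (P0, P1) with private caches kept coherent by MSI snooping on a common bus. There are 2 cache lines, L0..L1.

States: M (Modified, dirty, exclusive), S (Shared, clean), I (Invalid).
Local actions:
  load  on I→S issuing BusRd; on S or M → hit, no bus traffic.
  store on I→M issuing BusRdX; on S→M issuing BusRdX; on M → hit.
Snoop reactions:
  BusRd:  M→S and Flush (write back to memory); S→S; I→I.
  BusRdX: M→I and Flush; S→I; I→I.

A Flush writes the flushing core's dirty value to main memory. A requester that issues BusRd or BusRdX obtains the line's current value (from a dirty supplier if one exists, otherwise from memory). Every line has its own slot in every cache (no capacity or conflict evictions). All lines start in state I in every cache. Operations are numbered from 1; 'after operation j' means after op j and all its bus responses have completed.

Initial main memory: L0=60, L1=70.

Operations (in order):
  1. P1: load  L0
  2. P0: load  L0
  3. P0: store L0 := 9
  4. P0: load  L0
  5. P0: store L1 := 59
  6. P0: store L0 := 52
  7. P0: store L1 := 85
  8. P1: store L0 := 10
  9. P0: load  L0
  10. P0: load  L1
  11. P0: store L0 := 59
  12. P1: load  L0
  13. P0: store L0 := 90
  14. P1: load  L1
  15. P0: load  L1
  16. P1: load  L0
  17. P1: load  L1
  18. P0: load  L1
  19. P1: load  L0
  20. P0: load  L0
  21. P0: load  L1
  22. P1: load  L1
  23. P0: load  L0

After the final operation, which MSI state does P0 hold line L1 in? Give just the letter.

[1] P1: load  L0 | P0:I, P1:S(60) | bus: BusRd
[2] P0: load  L0 | P0:S(60), P1:S(60) | bus: BusRd
[3] P0: store L0 := 9 | P0:M(9), P1:I | bus: BusRdX
[4] P0: load  L0 | P0:M(9), P1:I | bus: none
[5] P0: store L1 := 59 | P0:M(59), P1:I | bus: BusRdX
[6] P0: store L0 := 52 | P0:M(52), P1:I | bus: none
[7] P0: store L1 := 85 | P0:M(85), P1:I | bus: none
[8] P1: store L0 := 10 | P0:I, P1:M(10) | bus: BusRdX,Flush
[9] P0: load  L0 | P0:S(10), P1:S(10) | bus: BusRd,Flush
[10] P0: load  L1 | P0:M(85), P1:I | bus: none
[11] P0: store L0 := 59 | P0:M(59), P1:I | bus: BusRdX
[12] P1: load  L0 | P0:S(59), P1:S(59) | bus: BusRd,Flush
[13] P0: store L0 := 90 | P0:M(90), P1:I | bus: BusRdX
[14] P1: load  L1 | P0:S(85), P1:S(85) | bus: BusRd,Flush
[15] P0: load  L1 | P0:S(85), P1:S(85) | bus: none
[16] P1: load  L0 | P0:S(90), P1:S(90) | bus: BusRd,Flush
[17] P1: load  L1 | P0:S(85), P1:S(85) | bus: none
[18] P0: load  L1 | P0:S(85), P1:S(85) | bus: none
[19] P1: load  L0 | P0:S(90), P1:S(90) | bus: none
[20] P0: load  L0 | P0:S(90), P1:S(90) | bus: none
[21] P0: load  L1 | P0:S(85), P1:S(85) | bus: none
[22] P1: load  L1 | P0:S(85), P1:S(85) | bus: none
[23] P0: load  L0 | P0:S(90), P1:S(90) | bus: none

state = S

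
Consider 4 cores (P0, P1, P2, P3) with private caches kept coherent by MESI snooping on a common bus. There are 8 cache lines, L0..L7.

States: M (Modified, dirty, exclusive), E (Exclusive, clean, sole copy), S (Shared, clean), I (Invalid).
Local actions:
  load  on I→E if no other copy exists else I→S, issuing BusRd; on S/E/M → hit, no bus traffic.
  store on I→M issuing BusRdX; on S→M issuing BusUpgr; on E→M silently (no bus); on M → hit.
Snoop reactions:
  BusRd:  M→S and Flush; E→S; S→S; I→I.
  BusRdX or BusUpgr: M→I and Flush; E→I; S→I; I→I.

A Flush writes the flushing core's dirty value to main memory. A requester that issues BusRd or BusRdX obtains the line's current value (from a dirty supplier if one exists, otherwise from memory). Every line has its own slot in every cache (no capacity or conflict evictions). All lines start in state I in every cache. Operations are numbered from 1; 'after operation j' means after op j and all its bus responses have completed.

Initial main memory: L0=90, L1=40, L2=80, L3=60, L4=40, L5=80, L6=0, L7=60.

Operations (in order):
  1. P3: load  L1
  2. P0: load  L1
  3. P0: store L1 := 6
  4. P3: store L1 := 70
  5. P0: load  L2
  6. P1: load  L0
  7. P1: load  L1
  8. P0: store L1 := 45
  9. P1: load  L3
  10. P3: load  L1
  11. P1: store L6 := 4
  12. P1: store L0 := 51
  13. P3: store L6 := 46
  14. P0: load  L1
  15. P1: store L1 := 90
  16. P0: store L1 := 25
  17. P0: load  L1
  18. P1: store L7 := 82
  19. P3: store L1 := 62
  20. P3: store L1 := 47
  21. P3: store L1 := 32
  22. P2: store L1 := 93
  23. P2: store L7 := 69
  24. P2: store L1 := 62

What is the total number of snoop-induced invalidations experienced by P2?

invalidations = 0

[1] P3: load  L1 | P0:I, P1:I, P2:I, P3:E(40) | bus: BusRd
[2] P0: load  L1 | P0:S(40), P1:I, P2:I, P3:S(40) | bus: BusRd
[3] P0: store L1 := 6 | P0:M(6), P1:I, P2:I, P3:I | bus: BusUpgr
[4] P3: store L1 := 70 | P0:I, P1:I, P2:I, P3:M(70) | bus: BusRdX,Flush
[5] P0: load  L2 | P0:E(80), P1:I, P2:I, P3:I | bus: BusRd
[6] P1: load  L0 | P0:I, P1:E(90), P2:I, P3:I | bus: BusRd
[7] P1: load  L1 | P0:I, P1:S(70), P2:I, P3:S(70) | bus: BusRd,Flush
[8] P0: store L1 := 45 | P0:M(45), P1:I, P2:I, P3:I | bus: BusRdX
[9] P1: load  L3 | P0:I, P1:E(60), P2:I, P3:I | bus: BusRd
[10] P3: load  L1 | P0:S(45), P1:I, P2:I, P3:S(45) | bus: BusRd,Flush
[11] P1: store L6 := 4 | P0:I, P1:M(4), P2:I, P3:I | bus: BusRdX
[12] P1: store L0 := 51 | P0:I, P1:M(51), P2:I, P3:I | bus: none
[13] P3: store L6 := 46 | P0:I, P1:I, P2:I, P3:M(46) | bus: BusRdX,Flush
[14] P0: load  L1 | P0:S(45), P1:I, P2:I, P3:S(45) | bus: none
[15] P1: store L1 := 90 | P0:I, P1:M(90), P2:I, P3:I | bus: BusRdX
[16] P0: store L1 := 25 | P0:M(25), P1:I, P2:I, P3:I | bus: BusRdX,Flush
[17] P0: load  L1 | P0:M(25), P1:I, P2:I, P3:I | bus: none
[18] P1: store L7 := 82 | P0:I, P1:M(82), P2:I, P3:I | bus: BusRdX
[19] P3: store L1 := 62 | P0:I, P1:I, P2:I, P3:M(62) | bus: BusRdX,Flush
[20] P3: store L1 := 47 | P0:I, P1:I, P2:I, P3:M(47) | bus: none
[21] P3: store L1 := 32 | P0:I, P1:I, P2:I, P3:M(32) | bus: none
[22] P2: store L1 := 93 | P0:I, P1:I, P2:M(93), P3:I | bus: BusRdX,Flush
[23] P2: store L7 := 69 | P0:I, P1:I, P2:M(69), P3:I | bus: BusRdX,Flush
[24] P2: store L1 := 62 | P0:I, P1:I, P2:M(62), P3:I | bus: none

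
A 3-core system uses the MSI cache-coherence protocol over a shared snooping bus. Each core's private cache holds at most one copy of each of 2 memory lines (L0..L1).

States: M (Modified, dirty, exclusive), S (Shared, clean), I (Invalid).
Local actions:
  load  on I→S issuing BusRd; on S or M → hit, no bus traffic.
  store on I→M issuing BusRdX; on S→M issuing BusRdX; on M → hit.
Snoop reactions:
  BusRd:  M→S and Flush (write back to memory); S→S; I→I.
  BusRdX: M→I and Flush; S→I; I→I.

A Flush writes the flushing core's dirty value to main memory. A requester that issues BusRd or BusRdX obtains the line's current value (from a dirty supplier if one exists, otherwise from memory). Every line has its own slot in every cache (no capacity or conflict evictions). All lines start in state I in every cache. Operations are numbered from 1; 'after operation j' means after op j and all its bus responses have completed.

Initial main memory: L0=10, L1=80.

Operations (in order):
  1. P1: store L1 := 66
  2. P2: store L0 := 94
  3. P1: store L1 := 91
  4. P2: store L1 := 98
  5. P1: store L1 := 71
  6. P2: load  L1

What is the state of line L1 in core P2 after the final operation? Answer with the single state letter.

state = S

1. P1: store L1 := 66  bus=[BusRdX]  L1: P0=I P1=M P2=I  mem[L1]=80
2. P2: store L0 := 94  bus=[BusRdX]  L0: P0=I P1=I P2=M  mem[L0]=10
3. P1: store L1 := 91  bus=[-]  L1: P0=I P1=M P2=I  mem[L1]=80
4. P2: store L1 := 98  bus=[BusRdX,Flush]  L1: P0=I P1=I P2=M  mem[L1]=91
5. P1: store L1 := 71  bus=[BusRdX,Flush]  L1: P0=I P1=M P2=I  mem[L1]=98
6. P2: load  L1  bus=[BusRd,Flush]  L1: P0=I P1=S P2=S  mem[L1]=71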